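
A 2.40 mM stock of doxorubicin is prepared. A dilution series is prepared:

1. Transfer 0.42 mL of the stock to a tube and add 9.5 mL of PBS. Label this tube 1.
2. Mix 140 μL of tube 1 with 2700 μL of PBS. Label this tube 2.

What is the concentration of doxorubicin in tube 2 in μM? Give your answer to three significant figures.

5.01 μM

Step 1: 0.42 mL + 9.5 mL = 9.92 mL total → factor 9.92/0.42 = 23.619
Step 2: 140 μL + 2700 μL = 2840 μL total → factor 2840/140 = 20.286
Overall dilution factor = 23.619 × 20.286 = 479.13
Final = 2.40 mM / 479.13 = 0.005009 mM = 5.01 μM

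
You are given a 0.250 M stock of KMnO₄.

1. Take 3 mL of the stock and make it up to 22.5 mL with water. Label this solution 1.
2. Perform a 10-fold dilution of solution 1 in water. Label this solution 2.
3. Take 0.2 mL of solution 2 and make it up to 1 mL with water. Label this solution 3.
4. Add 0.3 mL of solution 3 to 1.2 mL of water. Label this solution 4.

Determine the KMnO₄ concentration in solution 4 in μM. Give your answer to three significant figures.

Step 1: 3 mL brought to 22.5 mL → factor 22.5/3 = 7.5
Step 2: 10-fold → factor 10
Step 3: 0.2 mL brought to 1 mL → factor 1/0.2 = 5
Step 4: 0.3 mL + 1.2 mL = 1.5 mL total → factor 1.5/0.3 = 5
Overall dilution factor = 7.5 × 10 × 5 × 5 = 1875
Final = 0.250 M / 1875 = 0.0001333 M = 133 μM

133 μM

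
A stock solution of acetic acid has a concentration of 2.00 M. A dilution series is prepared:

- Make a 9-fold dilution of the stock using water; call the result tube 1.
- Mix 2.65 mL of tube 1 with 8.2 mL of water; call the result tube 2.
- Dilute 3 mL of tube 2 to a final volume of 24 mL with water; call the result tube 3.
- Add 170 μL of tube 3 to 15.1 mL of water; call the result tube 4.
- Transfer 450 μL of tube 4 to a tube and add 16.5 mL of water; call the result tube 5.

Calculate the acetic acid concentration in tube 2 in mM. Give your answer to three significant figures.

54.3 mM

Step 1: 9-fold → factor 9
Step 2: 2.65 mL + 8.2 mL = 10.85 mL total → factor 10.85/2.65 = 4.0943
Dilution factor through tube 2 = 9 × 4.0943 = 36.849
[tube 2] = 2.00 M / 36.849 = 0.05428 M = 54.3 mM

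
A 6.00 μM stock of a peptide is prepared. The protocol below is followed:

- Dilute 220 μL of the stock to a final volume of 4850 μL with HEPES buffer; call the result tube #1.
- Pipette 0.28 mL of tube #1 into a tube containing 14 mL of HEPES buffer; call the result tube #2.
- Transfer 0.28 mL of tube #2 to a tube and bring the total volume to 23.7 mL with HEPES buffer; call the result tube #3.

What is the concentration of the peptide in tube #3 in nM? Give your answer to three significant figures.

Step 1: 220 μL brought to 4850 μL → factor 4850/220 = 22.045
Step 2: 0.28 mL + 14 mL = 14.28 mL total → factor 14.28/0.28 = 51
Step 3: 0.28 mL brought to 23.7 mL → factor 23.7/0.28 = 84.643
Overall dilution factor = 22.045 × 51 × 84.643 = 95166
Final = 6.00 μM / 95166 = 6.305 × 10^-5 μM = 0.0630 nM

0.0630 nM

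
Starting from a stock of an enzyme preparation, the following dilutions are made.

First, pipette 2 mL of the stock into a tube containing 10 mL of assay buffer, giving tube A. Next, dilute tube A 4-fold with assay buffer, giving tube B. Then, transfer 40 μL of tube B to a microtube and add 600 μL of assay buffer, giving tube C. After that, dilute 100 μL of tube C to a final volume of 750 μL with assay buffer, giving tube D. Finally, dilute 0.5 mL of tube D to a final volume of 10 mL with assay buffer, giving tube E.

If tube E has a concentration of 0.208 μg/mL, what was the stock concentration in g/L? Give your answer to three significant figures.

Step 1: 2 mL + 10 mL = 12 mL total → factor 12/2 = 6
Step 2: 4-fold → factor 4
Step 3: 40 μL + 600 μL = 640 μL total → factor 640/40 = 16
Step 4: 100 μL brought to 750 μL → factor 750/100 = 7.5
Step 5: 0.5 mL brought to 10 mL → factor 10/0.5 = 20
Overall dilution factor = 6 × 4 × 16 × 7.5 × 20 = 57600
Stock = 0.208 μg/mL × 57600 = 1.198 × 10^4 μg/mL = 12.0 g/L

12.0 g/L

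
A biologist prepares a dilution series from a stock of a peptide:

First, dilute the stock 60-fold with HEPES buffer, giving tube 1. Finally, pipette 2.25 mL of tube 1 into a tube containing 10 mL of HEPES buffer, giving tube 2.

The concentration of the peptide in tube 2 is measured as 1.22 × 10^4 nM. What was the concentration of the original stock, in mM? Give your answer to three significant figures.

Step 1: 60-fold → factor 60
Step 2: 2.25 mL + 10 mL = 12.25 mL total → factor 12.25/2.25 = 5.4444
Overall dilution factor = 60 × 5.4444 = 326.67
Stock = 1.22 × 10^4 nM × 326.67 = 3.985 × 10^6 nM = 3.99 mM

3.99 mM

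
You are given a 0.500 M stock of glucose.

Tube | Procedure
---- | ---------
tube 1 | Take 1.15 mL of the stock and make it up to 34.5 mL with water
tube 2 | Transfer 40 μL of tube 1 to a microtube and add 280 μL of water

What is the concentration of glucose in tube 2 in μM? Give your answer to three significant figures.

2.08 × 10^3 μM

Step 1: 1.15 mL brought to 34.5 mL → factor 34.5/1.15 = 30
Step 2: 40 μL + 280 μL = 320 μL total → factor 320/40 = 8
Overall dilution factor = 30 × 8 = 240
Final = 0.500 M / 240 = 0.002083 M = 2.08 × 10^3 μM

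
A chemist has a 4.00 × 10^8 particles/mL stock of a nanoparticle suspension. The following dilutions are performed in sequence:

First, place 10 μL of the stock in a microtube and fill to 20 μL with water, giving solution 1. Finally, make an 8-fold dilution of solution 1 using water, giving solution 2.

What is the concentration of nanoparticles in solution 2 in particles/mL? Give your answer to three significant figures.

Step 1: 10 μL brought to 20 μL → factor 20/10 = 2
Step 2: 8-fold → factor 8
Overall dilution factor = 2 × 8 = 16
Final = 4.00 × 10^8 particles/mL / 16 = 2.50 × 10^7 particles/mL

2.50 × 10^7 particles/mL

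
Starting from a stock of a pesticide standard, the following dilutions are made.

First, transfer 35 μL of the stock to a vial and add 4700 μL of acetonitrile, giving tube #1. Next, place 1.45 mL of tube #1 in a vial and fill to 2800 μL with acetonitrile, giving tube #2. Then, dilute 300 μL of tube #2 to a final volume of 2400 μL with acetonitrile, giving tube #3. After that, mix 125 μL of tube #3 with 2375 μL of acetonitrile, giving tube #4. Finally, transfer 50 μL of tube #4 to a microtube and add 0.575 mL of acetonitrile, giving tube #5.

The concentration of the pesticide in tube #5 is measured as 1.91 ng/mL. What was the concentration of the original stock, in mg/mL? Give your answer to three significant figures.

0.998 mg/mL

Step 1: 35 μL + 4700 μL = 4735 μL total → factor 4735/35 = 135.29
Step 2: 1.45 mL brought to 2800 μL → factor 2.8/1.45 = 1.931
Step 3: 300 μL brought to 2400 μL → factor 2400/300 = 8
Step 4: 125 μL + 2375 μL = 2500 μL total → factor 2500/125 = 20
Step 5: 50 μL + 0.575 mL = 625 μL total → factor 625/50 = 12.5
Overall dilution factor = 135.29 × 1.931 × 8 × 20 × 12.5 = 5.2248 × 10^5
Stock = 1.91 ng/mL × 5.2248 × 10^5 = 9.979 × 10^5 ng/mL = 0.998 mg/mL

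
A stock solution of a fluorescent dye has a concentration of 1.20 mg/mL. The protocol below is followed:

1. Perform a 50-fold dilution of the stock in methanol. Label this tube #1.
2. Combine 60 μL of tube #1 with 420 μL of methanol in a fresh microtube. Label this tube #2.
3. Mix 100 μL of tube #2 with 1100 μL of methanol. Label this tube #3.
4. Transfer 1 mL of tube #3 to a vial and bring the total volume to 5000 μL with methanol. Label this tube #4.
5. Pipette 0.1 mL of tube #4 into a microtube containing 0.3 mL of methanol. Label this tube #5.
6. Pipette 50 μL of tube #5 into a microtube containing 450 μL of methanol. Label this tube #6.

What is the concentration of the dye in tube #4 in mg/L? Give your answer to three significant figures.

Step 1: 50-fold → factor 50
Step 2: 60 μL + 420 μL = 480 μL total → factor 480/60 = 8
Step 3: 100 μL + 1100 μL = 1200 μL total → factor 1200/100 = 12
Step 4: 1 mL brought to 5000 μL → factor 5/1 = 5
Dilution factor through tube #4 = 50 × 8 × 12 × 5 = 24000
[tube #4] = 1.20 mg/mL / 24000 = 5.000 × 10^-5 mg/mL = 0.0500 mg/L

0.0500 mg/L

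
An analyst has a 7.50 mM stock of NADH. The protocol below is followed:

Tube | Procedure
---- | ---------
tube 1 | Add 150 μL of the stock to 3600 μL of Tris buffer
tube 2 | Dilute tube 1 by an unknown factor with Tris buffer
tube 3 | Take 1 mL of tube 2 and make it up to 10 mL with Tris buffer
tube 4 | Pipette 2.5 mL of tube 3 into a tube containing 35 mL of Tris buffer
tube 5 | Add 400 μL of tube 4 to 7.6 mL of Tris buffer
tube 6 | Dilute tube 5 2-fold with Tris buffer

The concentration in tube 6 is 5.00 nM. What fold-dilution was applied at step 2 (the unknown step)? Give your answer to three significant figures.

10.0-fold

Step 1: 150 μL + 3600 μL = 3750 μL total → factor 3750/150 = 25
Step 2: unknown factor x
Step 3: 1 mL brought to 10 mL → factor 10/1 = 10
Step 4: 2.5 mL + 35 mL = 37.5 mL total → factor 37.5/2.5 = 15
Step 5: 400 μL + 7.6 mL = 8000 μL total → factor 8000/400 = 20
Step 6: 2-fold → factor 2
Product of known-step factors = 1.5 × 10^5
Overall factor = 7.50 mM / (5.00 nM) = 1.5 × 10^6
x = 1.5 × 10^6 / 1.5 × 10^5 = 10.0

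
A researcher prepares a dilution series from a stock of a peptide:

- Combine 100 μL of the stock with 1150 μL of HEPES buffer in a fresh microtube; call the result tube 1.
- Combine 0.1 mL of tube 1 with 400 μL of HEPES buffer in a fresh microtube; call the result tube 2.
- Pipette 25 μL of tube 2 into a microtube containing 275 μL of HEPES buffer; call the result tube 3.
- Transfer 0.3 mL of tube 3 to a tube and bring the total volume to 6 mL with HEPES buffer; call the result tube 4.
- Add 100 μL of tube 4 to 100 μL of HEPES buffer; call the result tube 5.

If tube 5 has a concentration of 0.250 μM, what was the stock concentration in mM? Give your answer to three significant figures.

7.50 mM

Step 1: 100 μL + 1150 μL = 1250 μL total → factor 1250/100 = 12.5
Step 2: 0.1 mL + 400 μL = 0.5 mL total → factor 0.5/0.1 = 5
Step 3: 25 μL + 275 μL = 300 μL total → factor 300/25 = 12
Step 4: 0.3 mL brought to 6 mL → factor 6/0.3 = 20
Step 5: 100 μL + 100 μL = 200 μL total → factor 200/100 = 2
Overall dilution factor = 12.5 × 5 × 12 × 20 × 2 = 30000
Stock = 0.250 μM × 30000 = 7500 μM = 7.50 mM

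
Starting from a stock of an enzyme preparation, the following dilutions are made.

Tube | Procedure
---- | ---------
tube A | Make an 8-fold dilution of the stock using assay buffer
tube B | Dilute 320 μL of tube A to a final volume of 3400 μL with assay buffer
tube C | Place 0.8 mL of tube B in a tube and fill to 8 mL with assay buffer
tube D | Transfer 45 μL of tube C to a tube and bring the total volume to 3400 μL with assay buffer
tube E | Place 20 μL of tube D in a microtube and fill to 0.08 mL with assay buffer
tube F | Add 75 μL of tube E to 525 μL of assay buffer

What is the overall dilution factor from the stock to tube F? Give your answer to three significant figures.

2.06 × 10^6

Step 1: 8-fold → factor 8
Step 2: 320 μL brought to 3400 μL → factor 3400/320 = 10.625
Step 3: 0.8 mL brought to 8 mL → factor 8/0.8 = 10
Step 4: 45 μL brought to 3400 μL → factor 3400/45 = 75.556
Step 5: 20 μL brought to 0.08 mL → factor 80/20 = 4
Step 6: 75 μL + 525 μL = 600 μL total → factor 600/75 = 8
Overall dilution factor = 8 × 10.625 × 10 × 75.556 × 4 × 8 = 2.0551 × 10^6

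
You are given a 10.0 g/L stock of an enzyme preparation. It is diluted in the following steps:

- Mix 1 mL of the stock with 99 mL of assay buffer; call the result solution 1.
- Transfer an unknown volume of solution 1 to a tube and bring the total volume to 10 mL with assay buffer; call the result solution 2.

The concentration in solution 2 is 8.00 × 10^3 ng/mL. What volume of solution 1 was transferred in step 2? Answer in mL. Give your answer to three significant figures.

0.800 mL

Step 1: 1 mL + 99 mL = 100 mL total → factor 100/1 = 100
Step 2: v brought to 10 mL → factor = 10 mL/v
Product of known-step factors = 100
Overall factor = 10.0 g/L / (8.00 × 10^3 ng/mL) = 1250
Step-2 factor = 1250 / 100 = 12.5
v = 10 mL / 12.5 = 0.800 mL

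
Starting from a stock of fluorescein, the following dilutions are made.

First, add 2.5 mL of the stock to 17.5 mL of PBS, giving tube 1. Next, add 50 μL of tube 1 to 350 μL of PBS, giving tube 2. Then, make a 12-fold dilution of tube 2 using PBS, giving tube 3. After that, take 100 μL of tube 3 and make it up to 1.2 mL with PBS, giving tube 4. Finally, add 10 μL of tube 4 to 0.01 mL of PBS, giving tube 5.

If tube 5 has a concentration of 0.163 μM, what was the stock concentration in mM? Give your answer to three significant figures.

3.00 mM

Step 1: 2.5 mL + 17.5 mL = 20 mL total → factor 20/2.5 = 8
Step 2: 50 μL + 350 μL = 400 μL total → factor 400/50 = 8
Step 3: 12-fold → factor 12
Step 4: 100 μL brought to 1.2 mL → factor 1200/100 = 12
Step 5: 10 μL + 0.01 mL = 20 μL total → factor 20/10 = 2
Overall dilution factor = 8 × 8 × 12 × 12 × 2 = 18432
Stock = 0.163 μM × 18432 = 3004 μM = 3.00 mM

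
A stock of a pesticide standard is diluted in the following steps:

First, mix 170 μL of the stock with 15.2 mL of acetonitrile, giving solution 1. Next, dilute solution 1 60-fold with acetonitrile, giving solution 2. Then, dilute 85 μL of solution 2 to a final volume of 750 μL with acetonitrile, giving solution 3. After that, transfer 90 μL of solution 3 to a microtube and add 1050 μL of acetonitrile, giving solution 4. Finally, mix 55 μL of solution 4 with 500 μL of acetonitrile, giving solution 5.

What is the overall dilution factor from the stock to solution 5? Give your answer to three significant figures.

Step 1: 170 μL + 15.2 mL = 15370 μL total → factor 15370/170 = 90.412
Step 2: 60-fold → factor 60
Step 3: 85 μL brought to 750 μL → factor 750/85 = 8.8235
Step 4: 90 μL + 1050 μL = 1140 μL total → factor 1140/90 = 12.667
Step 5: 55 μL + 500 μL = 555 μL total → factor 555/55 = 10.091
Overall dilution factor = 90.412 × 60 × 8.8235 × 12.667 × 10.091 = 6.118 × 10^6

6.12 × 10^6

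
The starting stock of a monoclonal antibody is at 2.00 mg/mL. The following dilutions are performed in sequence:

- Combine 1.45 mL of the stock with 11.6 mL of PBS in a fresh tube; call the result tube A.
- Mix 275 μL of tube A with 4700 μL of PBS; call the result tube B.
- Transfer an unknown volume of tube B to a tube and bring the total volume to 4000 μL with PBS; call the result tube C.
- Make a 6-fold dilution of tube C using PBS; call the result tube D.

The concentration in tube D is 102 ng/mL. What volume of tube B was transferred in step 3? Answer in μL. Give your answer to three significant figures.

199 μL

Step 1: 1.45 mL + 11.6 mL = 13.05 mL total → factor 13.05/1.45 = 9
Step 2: 275 μL + 4700 μL = 4975 μL total → factor 4975/275 = 18.091
Step 3: v brought to 4000 μL → factor = 4000 μL/v
Step 4: 6-fold → factor 6
Product of known-step factors = 976.91
Overall factor = 2.00 mg/mL / (102 ng/mL) = 19608
Step-3 factor = 19608 / 976.91 = 20.071
v = 4000 μL / 20.071 = 199 μL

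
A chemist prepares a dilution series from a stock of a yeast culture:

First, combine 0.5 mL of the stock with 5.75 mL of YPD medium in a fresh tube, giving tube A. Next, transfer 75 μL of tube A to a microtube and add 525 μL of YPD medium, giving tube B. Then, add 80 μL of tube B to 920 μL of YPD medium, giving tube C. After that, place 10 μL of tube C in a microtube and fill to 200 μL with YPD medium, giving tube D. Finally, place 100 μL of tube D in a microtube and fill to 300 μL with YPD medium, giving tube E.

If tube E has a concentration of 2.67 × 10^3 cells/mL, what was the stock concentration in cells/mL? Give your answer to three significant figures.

2.00 × 10^8 cells/mL

Step 1: 0.5 mL + 5.75 mL = 6.25 mL total → factor 6.25/0.5 = 12.5
Step 2: 75 μL + 525 μL = 600 μL total → factor 600/75 = 8
Step 3: 80 μL + 920 μL = 1000 μL total → factor 1000/80 = 12.5
Step 4: 10 μL brought to 200 μL → factor 200/10 = 20
Step 5: 100 μL brought to 300 μL → factor 300/100 = 3
Overall dilution factor = 12.5 × 8 × 12.5 × 20 × 3 = 75000
Stock = 2.67 × 10^3 cells/mL × 75000 = 2.00 × 10^8 cells/mL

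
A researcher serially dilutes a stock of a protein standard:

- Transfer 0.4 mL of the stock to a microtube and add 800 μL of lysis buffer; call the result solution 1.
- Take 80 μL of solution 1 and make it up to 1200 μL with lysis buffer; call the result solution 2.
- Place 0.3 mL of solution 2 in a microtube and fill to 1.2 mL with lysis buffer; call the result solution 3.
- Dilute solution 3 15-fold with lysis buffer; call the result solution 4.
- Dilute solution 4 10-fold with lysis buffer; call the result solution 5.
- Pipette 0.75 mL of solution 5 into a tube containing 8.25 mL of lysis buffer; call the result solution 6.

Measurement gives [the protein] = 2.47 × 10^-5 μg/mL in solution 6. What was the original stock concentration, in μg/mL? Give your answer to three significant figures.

8.00 μg/mL

Step 1: 0.4 mL + 800 μL = 1.2 mL total → factor 1.2/0.4 = 3
Step 2: 80 μL brought to 1200 μL → factor 1200/80 = 15
Step 3: 0.3 mL brought to 1.2 mL → factor 1.2/0.3 = 4
Step 4: 15-fold → factor 15
Step 5: 10-fold → factor 10
Step 6: 0.75 mL + 8.25 mL = 9 mL total → factor 9/0.75 = 12
Overall dilution factor = 3 × 15 × 4 × 15 × 10 × 12 = 3.24 × 10^5
Stock = 2.47 × 10^-5 μg/mL × 3.24 × 10^5 = 8.00 μg/mL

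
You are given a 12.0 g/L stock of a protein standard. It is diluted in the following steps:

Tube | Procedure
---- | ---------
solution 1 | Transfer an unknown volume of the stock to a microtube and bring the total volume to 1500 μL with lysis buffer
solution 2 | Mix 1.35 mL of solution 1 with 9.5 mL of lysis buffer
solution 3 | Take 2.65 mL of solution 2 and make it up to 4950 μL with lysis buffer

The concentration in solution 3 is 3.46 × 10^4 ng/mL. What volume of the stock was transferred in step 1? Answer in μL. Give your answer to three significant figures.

Step 1: v brought to 1500 μL → factor = 1500 μL/v
Step 2: 1.35 mL + 9.5 mL = 10.85 mL total → factor 10.85/1.35 = 8.037
Step 3: 2.65 mL brought to 4950 μL → factor 4.95/2.65 = 1.8679
Product of known-step factors = 15.013
Overall factor = 12.0 g/L / (3.46 × 10^4 ng/mL) = 346.82
Step-1 factor = 346.82 / 15.013 = 23.102
v = 1500 μL / 23.102 = 64.9 μL

64.9 μL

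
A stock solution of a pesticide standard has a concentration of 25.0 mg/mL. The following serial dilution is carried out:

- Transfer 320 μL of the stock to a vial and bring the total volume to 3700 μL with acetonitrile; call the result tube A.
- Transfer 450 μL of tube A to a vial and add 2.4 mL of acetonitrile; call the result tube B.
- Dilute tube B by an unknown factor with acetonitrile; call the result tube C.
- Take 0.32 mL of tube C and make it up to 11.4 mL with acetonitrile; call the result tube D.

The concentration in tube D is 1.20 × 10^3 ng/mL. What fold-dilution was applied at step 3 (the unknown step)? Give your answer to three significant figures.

7.99-fold

Step 1: 320 μL brought to 3700 μL → factor 3700/320 = 11.562
Step 2: 450 μL + 2.4 mL = 2850 μL total → factor 2850/450 = 6.3333
Step 3: unknown factor x
Step 4: 0.32 mL brought to 11.4 mL → factor 11.4/0.32 = 35.625
Product of known-step factors = 2608.8
Overall factor = 25.0 mg/mL / (1.20 × 10^3 ng/mL) = 20833
x = 20833 / 2608.8 = 7.99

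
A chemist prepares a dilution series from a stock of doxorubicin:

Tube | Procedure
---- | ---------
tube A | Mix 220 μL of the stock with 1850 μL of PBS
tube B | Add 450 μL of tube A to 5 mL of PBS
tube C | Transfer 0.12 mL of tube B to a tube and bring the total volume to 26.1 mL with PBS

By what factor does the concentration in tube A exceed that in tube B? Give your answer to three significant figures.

Step 1: 220 μL + 1850 μL = 2070 μL total → factor 2070/220 = 9.4091
Step 2: 450 μL + 5 mL = 5450 μL total → factor 5450/450 = 12.111
Dilution factor to tube A = 9.4091; to tube B = 113.95
[tube A]/[tube B] = (factor to tube B)/(factor to tube A) = 113.95/9.4091 = 12.1

12.1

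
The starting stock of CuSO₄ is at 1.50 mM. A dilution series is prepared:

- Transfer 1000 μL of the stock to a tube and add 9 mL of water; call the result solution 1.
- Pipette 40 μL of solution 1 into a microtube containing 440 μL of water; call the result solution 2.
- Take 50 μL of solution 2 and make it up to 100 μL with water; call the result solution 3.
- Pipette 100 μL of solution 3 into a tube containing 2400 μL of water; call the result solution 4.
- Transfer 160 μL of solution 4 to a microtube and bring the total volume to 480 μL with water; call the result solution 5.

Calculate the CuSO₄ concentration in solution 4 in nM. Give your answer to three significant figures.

Step 1: 1000 μL + 9 mL = 10000 μL total → factor 10000/1000 = 10
Step 2: 40 μL + 440 μL = 480 μL total → factor 480/40 = 12
Step 3: 50 μL brought to 100 μL → factor 100/50 = 2
Step 4: 100 μL + 2400 μL = 2500 μL total → factor 2500/100 = 25
Dilution factor through solution 4 = 10 × 12 × 2 × 25 = 6000
[solution 4] = 1.50 mM / 6000 = 0.0002500 mM = 250 nM

250 nM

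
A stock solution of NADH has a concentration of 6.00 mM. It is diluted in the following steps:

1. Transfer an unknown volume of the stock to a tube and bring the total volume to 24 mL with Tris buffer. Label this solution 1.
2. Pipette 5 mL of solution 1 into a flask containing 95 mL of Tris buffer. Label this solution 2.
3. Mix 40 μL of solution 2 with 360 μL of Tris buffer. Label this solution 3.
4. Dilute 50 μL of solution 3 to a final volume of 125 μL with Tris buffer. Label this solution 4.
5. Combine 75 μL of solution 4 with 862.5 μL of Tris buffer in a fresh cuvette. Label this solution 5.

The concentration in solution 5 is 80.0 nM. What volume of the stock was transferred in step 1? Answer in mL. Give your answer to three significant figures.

2.00 mL

Step 1: v brought to 24 mL → factor = 24 mL/v
Step 2: 5 mL + 95 mL = 100 mL total → factor 100/5 = 20
Step 3: 40 μL + 360 μL = 400 μL total → factor 400/40 = 10
Step 4: 50 μL brought to 125 μL → factor 125/50 = 2.5
Step 5: 75 μL + 862.5 μL = 937.5 μL total → factor 937.5/75 = 12.5
Product of known-step factors = 6250
Overall factor = 6.00 mM / (80.0 nM) = 75000
Step-1 factor = 75000 / 6250 = 12
v = 24 mL / 12 = 2.00 mL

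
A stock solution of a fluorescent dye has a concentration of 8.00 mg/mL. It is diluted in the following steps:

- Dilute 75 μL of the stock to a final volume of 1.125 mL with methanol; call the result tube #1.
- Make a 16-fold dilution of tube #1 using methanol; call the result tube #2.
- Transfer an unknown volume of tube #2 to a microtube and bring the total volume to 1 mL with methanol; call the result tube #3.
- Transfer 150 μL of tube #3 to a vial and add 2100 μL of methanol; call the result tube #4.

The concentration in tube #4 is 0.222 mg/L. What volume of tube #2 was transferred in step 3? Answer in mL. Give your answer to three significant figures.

Step 1: 75 μL brought to 1.125 mL → factor 1125/75 = 15
Step 2: 16-fold → factor 16
Step 3: v brought to 1 mL → factor = 1 mL/v
Step 4: 150 μL + 2100 μL = 2250 μL total → factor 2250/150 = 15
Product of known-step factors = 3600
Overall factor = 8.00 mg/mL / (0.222 mg/L) = 36036
Step-3 factor = 36036 / 3600 = 10.01
v = 1 mL / 10.01 = 0.0999 mL

0.0999 mL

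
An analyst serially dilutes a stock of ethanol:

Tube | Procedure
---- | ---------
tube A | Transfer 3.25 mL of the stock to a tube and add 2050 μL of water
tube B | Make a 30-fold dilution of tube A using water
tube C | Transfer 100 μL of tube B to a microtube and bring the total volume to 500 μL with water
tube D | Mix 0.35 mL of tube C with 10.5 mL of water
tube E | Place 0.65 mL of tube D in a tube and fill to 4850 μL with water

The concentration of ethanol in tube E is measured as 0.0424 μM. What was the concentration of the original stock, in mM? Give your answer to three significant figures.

Step 1: 3.25 mL + 2050 μL = 5.3 mL total → factor 5.3/3.25 = 1.6308
Step 2: 30-fold → factor 30
Step 3: 100 μL brought to 500 μL → factor 500/100 = 5
Step 4: 0.35 mL + 10.5 mL = 10.85 mL total → factor 10.85/0.35 = 31
Step 5: 0.65 mL brought to 4850 μL → factor 4.85/0.65 = 7.4615
Overall dilution factor = 1.6308 × 30 × 5 × 31 × 7.4615 = 56581
Stock = 0.0424 μM × 56581 = 2399 μM = 2.40 mM

2.40 mM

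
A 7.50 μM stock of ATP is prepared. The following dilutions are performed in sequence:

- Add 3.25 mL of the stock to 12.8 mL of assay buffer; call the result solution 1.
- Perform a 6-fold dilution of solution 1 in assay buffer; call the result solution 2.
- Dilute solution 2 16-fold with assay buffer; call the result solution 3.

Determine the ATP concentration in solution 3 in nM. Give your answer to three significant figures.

Step 1: 3.25 mL + 12.8 mL = 16.05 mL total → factor 16.05/3.25 = 4.9385
Step 2: 6-fold → factor 6
Step 3: 16-fold → factor 16
Overall dilution factor = 4.9385 × 6 × 16 = 474.09
Final = 7.50 μM / 474.09 = 0.01582 μM = 15.8 nM

15.8 nM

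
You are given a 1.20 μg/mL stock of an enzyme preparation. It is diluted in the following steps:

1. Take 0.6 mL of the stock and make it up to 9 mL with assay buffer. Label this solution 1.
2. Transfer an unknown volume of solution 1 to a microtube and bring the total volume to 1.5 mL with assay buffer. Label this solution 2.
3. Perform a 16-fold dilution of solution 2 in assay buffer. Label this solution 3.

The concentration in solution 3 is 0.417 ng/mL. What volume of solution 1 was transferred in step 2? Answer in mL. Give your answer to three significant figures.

Step 1: 0.6 mL brought to 9 mL → factor 9/0.6 = 15
Step 2: v brought to 1.5 mL → factor = 1.5 mL/v
Step 3: 16-fold → factor 16
Product of known-step factors = 240
Overall factor = 1.20 μg/mL / (0.417 ng/mL) = 2877.7
Step-2 factor = 2877.7 / 240 = 11.99
v = 1.5 mL / 11.99 = 0.125 mL

0.125 mL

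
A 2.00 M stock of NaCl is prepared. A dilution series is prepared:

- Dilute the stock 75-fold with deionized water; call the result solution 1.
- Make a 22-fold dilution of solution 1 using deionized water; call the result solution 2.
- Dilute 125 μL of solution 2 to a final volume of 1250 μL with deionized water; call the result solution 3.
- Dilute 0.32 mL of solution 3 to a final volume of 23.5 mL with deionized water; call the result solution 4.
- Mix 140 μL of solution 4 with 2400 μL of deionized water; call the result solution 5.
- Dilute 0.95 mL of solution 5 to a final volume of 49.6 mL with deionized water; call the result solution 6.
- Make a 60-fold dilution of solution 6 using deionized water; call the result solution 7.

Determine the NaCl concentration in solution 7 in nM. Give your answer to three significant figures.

Step 1: 75-fold → factor 75
Step 2: 22-fold → factor 22
Step 3: 125 μL brought to 1250 μL → factor 1250/125 = 10
Step 4: 0.32 mL brought to 23.5 mL → factor 23.5/0.32 = 73.438
Step 5: 140 μL + 2400 μL = 2540 μL total → factor 2540/140 = 18.143
Step 6: 0.95 mL brought to 49.6 mL → factor 49.6/0.95 = 52.211
Step 7: 60-fold → factor 60
Overall dilution factor = 75 × 22 × 10 × 73.438 × 18.143 × 52.211 × 60 = 6.8868 × 10^10
Final = 2.00 M / 6.8868 × 10^10 = 2.904 × 10^-11 M = 0.0290 nM

0.0290 nM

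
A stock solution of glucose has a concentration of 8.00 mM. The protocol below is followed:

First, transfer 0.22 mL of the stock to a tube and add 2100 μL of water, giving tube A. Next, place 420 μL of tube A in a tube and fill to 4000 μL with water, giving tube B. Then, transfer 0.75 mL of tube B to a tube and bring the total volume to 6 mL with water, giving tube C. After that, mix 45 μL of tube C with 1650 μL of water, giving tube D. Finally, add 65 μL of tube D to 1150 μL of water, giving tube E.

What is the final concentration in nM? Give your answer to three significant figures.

Step 1: 0.22 mL + 2100 μL = 2.32 mL total → factor 2.32/0.22 = 10.545
Step 2: 420 μL brought to 4000 μL → factor 4000/420 = 9.5238
Step 3: 0.75 mL brought to 6 mL → factor 6/0.75 = 8
Step 4: 45 μL + 1650 μL = 1695 μL total → factor 1695/45 = 37.667
Step 5: 65 μL + 1150 μL = 1215 μL total → factor 1215/65 = 18.692
Overall dilution factor = 10.545 × 9.5238 × 8 × 37.667 × 18.692 = 5.657 × 10^5
Final = 8.00 mM / 5.657 × 10^5 = 1.414 × 10^-5 mM = 14.1 nM

14.1 nM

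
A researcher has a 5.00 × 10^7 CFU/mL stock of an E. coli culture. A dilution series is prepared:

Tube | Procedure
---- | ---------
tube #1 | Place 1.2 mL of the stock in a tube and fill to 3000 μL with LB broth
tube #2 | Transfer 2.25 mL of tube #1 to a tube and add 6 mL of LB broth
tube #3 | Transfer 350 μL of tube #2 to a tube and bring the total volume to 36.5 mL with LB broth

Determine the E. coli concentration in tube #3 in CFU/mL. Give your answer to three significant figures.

Step 1: 1.2 mL brought to 3000 μL → factor 3/1.2 = 2.5
Step 2: 2.25 mL + 6 mL = 8.25 mL total → factor 8.25/2.25 = 3.6667
Step 3: 350 μL brought to 36.5 mL → factor 36500/350 = 104.29
Overall dilution factor = 2.5 × 3.6667 × 104.29 = 955.95
Final = 5.00 × 10^7 CFU/mL / 955.95 = 5.23 × 10^4 CFU/mL

5.23 × 10^4 CFU/mL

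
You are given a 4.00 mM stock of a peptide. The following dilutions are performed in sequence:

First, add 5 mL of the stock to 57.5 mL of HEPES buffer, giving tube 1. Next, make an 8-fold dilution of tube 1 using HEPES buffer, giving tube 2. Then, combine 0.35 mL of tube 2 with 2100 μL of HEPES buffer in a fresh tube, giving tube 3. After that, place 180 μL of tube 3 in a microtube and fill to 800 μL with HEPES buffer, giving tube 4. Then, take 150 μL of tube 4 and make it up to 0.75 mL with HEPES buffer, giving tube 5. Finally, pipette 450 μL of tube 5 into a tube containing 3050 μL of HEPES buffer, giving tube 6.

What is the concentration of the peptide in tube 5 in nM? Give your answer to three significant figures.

Step 1: 5 mL + 57.5 mL = 62.5 mL total → factor 62.5/5 = 12.5
Step 2: 8-fold → factor 8
Step 3: 0.35 mL + 2100 μL = 2.45 mL total → factor 2.45/0.35 = 7
Step 4: 180 μL brought to 800 μL → factor 800/180 = 4.4444
Step 5: 150 μL brought to 0.75 mL → factor 750/150 = 5
Dilution factor through tube 5 = 12.5 × 8 × 7 × 4.4444 × 5 = 15556
[tube 5] = 4.00 mM / 15556 = 0.0002571 mM = 257 nM

257 nM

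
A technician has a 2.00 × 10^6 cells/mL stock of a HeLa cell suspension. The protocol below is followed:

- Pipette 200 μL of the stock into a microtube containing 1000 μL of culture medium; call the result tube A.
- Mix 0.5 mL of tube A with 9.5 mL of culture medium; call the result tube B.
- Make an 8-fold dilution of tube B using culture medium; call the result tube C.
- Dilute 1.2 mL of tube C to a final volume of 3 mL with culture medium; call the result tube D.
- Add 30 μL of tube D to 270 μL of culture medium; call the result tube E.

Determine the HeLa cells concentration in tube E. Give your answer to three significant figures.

Step 1: 200 μL + 1000 μL = 1200 μL total → factor 1200/200 = 6
Step 2: 0.5 mL + 9.5 mL = 10 mL total → factor 10/0.5 = 20
Step 3: 8-fold → factor 8
Step 4: 1.2 mL brought to 3 mL → factor 3/1.2 = 2.5
Step 5: 30 μL + 270 μL = 300 μL total → factor 300/30 = 10
Overall dilution factor = 6 × 20 × 8 × 2.5 × 10 = 24000
Final = 2.00 × 10^6 cells/mL / 24000 = 83.3 cells/mL

83.3 cells/mL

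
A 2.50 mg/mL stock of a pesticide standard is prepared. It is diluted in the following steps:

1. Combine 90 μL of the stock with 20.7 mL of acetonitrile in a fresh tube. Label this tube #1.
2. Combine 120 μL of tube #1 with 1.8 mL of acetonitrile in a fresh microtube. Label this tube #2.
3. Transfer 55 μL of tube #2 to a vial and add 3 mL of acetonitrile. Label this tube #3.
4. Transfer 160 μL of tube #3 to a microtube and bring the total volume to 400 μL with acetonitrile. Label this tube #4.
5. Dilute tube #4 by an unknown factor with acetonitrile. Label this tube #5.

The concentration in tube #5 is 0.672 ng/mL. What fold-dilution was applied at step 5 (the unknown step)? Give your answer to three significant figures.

Step 1: 90 μL + 20.7 mL = 20790 μL total → factor 20790/90 = 231
Step 2: 120 μL + 1.8 mL = 1920 μL total → factor 1920/120 = 16
Step 3: 55 μL + 3 mL = 3055 μL total → factor 3055/55 = 55.545
Step 4: 160 μL brought to 400 μL → factor 400/160 = 2.5
Step 5: unknown factor x
Product of known-step factors = 5.1324 × 10^5
Overall factor = 2.50 mg/mL / (0.672 ng/mL) = 3.7202 × 10^6
x = 3.7202 × 10^6 / 5.1324 × 10^5 = 7.25

7.25-fold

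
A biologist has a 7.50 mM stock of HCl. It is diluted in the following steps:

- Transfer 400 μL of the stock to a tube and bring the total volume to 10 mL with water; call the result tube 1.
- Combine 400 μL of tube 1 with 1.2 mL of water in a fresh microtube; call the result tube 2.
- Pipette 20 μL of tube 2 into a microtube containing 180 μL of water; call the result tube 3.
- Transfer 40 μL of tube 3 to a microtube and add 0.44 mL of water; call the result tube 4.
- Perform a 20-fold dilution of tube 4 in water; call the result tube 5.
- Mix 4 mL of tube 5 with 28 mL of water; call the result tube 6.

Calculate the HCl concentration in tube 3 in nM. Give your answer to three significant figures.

7.50 × 10^3 nM

Step 1: 400 μL brought to 10 mL → factor 10000/400 = 25
Step 2: 400 μL + 1.2 mL = 1600 μL total → factor 1600/400 = 4
Step 3: 20 μL + 180 μL = 200 μL total → factor 200/20 = 10
Dilution factor through tube 3 = 25 × 4 × 10 = 1000
[tube 3] = 7.50 mM / 1000 = 0.007500 mM = 7.50 × 10^3 nM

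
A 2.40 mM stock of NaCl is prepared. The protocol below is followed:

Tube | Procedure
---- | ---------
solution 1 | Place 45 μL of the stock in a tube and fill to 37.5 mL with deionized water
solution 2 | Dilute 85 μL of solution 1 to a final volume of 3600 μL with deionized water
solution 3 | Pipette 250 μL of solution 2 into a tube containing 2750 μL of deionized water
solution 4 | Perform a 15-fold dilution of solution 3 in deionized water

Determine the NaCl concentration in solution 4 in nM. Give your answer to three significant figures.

Step 1: 45 μL brought to 37.5 mL → factor 37500/45 = 833.33
Step 2: 85 μL brought to 3600 μL → factor 3600/85 = 42.353
Step 3: 250 μL + 2750 μL = 3000 μL total → factor 3000/250 = 12
Step 4: 15-fold → factor 15
Overall dilution factor = 833.33 × 42.353 × 12 × 15 = 6.3529 × 10^6
Final = 2.40 mM / 6.3529 × 10^6 = 3.778 × 10^-7 mM = 0.378 nM

0.378 nM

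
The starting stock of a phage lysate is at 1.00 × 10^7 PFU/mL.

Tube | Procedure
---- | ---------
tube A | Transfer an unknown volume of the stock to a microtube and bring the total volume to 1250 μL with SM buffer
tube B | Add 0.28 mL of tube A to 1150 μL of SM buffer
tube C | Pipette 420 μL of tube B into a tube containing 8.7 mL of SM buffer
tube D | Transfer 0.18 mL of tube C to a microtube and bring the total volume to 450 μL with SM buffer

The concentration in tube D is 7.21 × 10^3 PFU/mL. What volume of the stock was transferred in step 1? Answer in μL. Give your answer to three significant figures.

Step 1: v brought to 1250 μL → factor = 1250 μL/v
Step 2: 0.28 mL + 1150 μL = 1.43 mL total → factor 1.43/0.28 = 5.1071
Step 3: 420 μL + 8.7 mL = 9120 μL total → factor 9120/420 = 21.714
Step 4: 0.18 mL brought to 450 μL → factor 0.45/0.18 = 2.5
Product of known-step factors = 277.24
Overall factor = 1.00 × 10^7 PFU/mL / (7.21 × 10^3 PFU/mL) = 1387
Step-1 factor = 1387 / 277.24 = 5.0027
v = 1250 μL / 5.0027 = 250 μL

250 μL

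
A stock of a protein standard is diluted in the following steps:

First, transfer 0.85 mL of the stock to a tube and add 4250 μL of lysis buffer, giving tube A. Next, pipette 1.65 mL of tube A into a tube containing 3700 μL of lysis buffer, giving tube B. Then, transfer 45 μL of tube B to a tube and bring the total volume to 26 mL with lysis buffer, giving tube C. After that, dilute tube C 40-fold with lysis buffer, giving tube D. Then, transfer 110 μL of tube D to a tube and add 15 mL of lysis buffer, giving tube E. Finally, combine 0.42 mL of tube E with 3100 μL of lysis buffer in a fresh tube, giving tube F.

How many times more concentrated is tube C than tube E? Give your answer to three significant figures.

5.49 × 10^3

Step 1: 0.85 mL + 4250 μL = 5.1 mL total → factor 5.1/0.85 = 6
Step 2: 1.65 mL + 3700 μL = 5.35 mL total → factor 5.35/1.65 = 3.2424
Step 3: 45 μL brought to 26 mL → factor 26000/45 = 577.78
Step 4: 40-fold → factor 40
Step 5: 110 μL + 15 mL = 15110 μL total → factor 15110/110 = 137.36
Dilution factor to tube C = 11240; to tube E = 6.1761 × 10^7
[tube C]/[tube E] = (factor to tube E)/(factor to tube C) = 6.1761 × 10^7/11240 = 5.49 × 10^3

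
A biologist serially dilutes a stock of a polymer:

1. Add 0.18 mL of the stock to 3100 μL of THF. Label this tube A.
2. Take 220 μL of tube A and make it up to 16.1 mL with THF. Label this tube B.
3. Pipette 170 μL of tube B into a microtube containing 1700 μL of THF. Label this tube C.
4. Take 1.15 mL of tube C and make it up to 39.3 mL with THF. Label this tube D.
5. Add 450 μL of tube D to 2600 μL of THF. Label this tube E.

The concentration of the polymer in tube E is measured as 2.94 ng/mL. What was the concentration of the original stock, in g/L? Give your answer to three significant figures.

Step 1: 0.18 mL + 3100 μL = 3.28 mL total → factor 3.28/0.18 = 18.222
Step 2: 220 μL brought to 16.1 mL → factor 16100/220 = 73.182
Step 3: 170 μL + 1700 μL = 1870 μL total → factor 1870/170 = 11
Step 4: 1.15 mL brought to 39.3 mL → factor 39.3/1.15 = 34.174
Step 5: 450 μL + 2600 μL = 3050 μL total → factor 3050/450 = 6.7778
Overall dilution factor = 18.222 × 73.182 × 11 × 34.174 × 6.7778 = 3.3977 × 10^6
Stock = 2.94 ng/mL × 3.3977 × 10^6 = 9.989 × 10^6 ng/mL = 9.99 g/L

9.99 g/L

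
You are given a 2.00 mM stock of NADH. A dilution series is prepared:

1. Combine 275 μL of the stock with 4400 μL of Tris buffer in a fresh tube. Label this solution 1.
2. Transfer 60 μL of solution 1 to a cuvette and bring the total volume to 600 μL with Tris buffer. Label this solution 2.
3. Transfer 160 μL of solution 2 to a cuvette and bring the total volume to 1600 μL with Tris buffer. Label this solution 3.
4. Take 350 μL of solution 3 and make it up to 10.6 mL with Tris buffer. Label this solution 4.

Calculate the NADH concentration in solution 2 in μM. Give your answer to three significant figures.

11.8 μM

Step 1: 275 μL + 4400 μL = 4675 μL total → factor 4675/275 = 17
Step 2: 60 μL brought to 600 μL → factor 600/60 = 10
Dilution factor through solution 2 = 17 × 10 = 170
[solution 2] = 2.00 mM / 170 = 0.01176 mM = 11.8 μM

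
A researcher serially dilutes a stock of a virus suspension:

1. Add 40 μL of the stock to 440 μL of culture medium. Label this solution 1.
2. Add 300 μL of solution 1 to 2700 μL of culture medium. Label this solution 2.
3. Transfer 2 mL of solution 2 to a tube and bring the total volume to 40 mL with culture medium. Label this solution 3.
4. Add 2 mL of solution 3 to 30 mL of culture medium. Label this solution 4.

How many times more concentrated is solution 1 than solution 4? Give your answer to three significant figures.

Step 1: 40 μL + 440 μL = 480 μL total → factor 480/40 = 12
Step 2: 300 μL + 2700 μL = 3000 μL total → factor 3000/300 = 10
Step 3: 2 mL brought to 40 mL → factor 40/2 = 20
Step 4: 2 mL + 30 mL = 32 mL total → factor 32/2 = 16
Dilution factor to solution 1 = 12; to solution 4 = 38400
[solution 1]/[solution 4] = (factor to solution 4)/(factor to solution 1) = 38400/12 = 3.20 × 10^3

3.20 × 10^3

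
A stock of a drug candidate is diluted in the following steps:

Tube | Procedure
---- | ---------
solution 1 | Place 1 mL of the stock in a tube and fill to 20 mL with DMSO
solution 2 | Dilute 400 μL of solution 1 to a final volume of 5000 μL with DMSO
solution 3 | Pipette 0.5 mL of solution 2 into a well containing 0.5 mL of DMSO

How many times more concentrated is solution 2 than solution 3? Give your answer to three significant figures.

2.00

Step 1: 1 mL brought to 20 mL → factor 20/1 = 20
Step 2: 400 μL brought to 5000 μL → factor 5000/400 = 12.5
Step 3: 0.5 mL + 0.5 mL = 1 mL total → factor 1/0.5 = 2
Dilution factor to solution 2 = 250; to solution 3 = 500
[solution 2]/[solution 3] = (factor to solution 3)/(factor to solution 2) = 500/250 = 2.00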